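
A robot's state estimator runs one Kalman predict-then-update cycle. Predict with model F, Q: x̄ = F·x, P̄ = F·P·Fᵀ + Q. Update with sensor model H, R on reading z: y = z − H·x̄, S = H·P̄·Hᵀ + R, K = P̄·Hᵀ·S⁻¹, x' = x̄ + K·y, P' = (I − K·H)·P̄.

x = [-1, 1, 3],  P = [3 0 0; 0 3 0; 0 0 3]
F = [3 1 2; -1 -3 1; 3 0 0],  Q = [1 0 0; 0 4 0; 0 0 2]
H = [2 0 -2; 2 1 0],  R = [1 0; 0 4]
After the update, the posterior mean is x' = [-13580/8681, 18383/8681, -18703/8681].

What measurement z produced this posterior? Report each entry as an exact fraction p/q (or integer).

z = [1, -1]

x̄ = F·x = [4, 1, -3]
P̄ = F·P·Fᵀ + Q = [43 -12 27; -12 37 -9; 27 -9 29]
S = H·P̄·Hᵀ + R = [73 58; 58 165]
K = P̄·Hᵀ·S⁻¹ = [988/8681 3546/8681; -1744/8681 1297/8681; -3270/8681 3517/8681]
x' − x̄ = [-48304/8681, 9702/8681, 7340/8681] = K·y
y = (KᵀK)⁻¹·Kᵀ·(x' − x̄) = [-13, -10]
z = y + H·x̄ = [-13, -10] + [14, 9] = [1, -1]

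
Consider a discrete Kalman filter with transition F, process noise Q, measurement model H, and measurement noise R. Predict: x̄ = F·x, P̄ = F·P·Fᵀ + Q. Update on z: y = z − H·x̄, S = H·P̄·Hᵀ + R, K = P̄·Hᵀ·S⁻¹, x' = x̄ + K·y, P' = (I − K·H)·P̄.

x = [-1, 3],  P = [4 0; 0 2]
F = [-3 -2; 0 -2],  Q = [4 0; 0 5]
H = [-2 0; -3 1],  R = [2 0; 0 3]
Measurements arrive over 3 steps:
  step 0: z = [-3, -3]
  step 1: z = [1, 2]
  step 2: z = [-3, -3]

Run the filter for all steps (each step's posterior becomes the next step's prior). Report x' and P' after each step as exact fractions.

step 0: x̄ = F·x = [-3, -6]
step 0: P̄ = F·P·Fᵀ + Q = [48 8; 8 13]
step 0: y = z − H·x̄ = [-9, -6]
step 0: S = H·P̄·Hᵀ + R = [194 272; 272 400]
step 0: K = P̄·Hᵀ·S⁻¹ = [-44/113 -17/226; -213/226 1109/1808]
step 0: x' = x̄ + K·y = [108/113, -1083/904]
step 0: P' = (I − K·H)·P̄ = [44/113 213/226; 213/226 8439/1808]
step 1: x̄ = F·x = [-213/452, 1083/452]
step 1: P̄ = F·P·Fᵀ + Q = [16943/452 10995/452; 10995/452 10699/452]
step 1: y = z − H·x̄ = [13/226, -409/226]
step 1: S = H·P̄·Hᵀ + R = [17169/113 19917/113; 19917/113 24643/113]
step 1: K = P̄·Hᵀ·S⁻¹ = [-46105/116853 -6639/77902; -72293/77902 20408/38951]
step 1: x' = x̄ + K·y = [-79391/233706, 54315/38951]
step 1: P' = (I − K·H)·P̄ = [46105/116853 72293/77902; 72293/77902 339327/77902]
step 2: x̄ = F·x = [-137869/77902, -108630/38951]
step 2: P̄ = F·P·Fᵀ + Q = [1406531/38951 895533/38951; 895533/38951 873409/38951]
step 2: y = z − H·x̄ = [-254722/38951, -430053/77902]
step 2: S = H·P̄·Hᵀ + R = [5704026/38951 6648120/38951; 6648120/38951 8275843/38951]
step 2: K = P̄·Hᵀ·S⁻¹ = [-15169183/38614209 -1108020/12871403; -11845123/12871403 6695330/12871403]
step 2: x' = x̄ + K·y = [98422861/77228418, 4603721/12871403]
step 2: P' = (I − K·H)·P̄ = [15169183/38614209 11845123/12871403; 11845123/12871403 55621359/12871403]

step 0: x' = [108/113, -1083/904], P' = [44/113 213/226; 213/226 8439/1808]
step 1: x' = [-79391/233706, 54315/38951], P' = [46105/116853 72293/77902; 72293/77902 339327/77902]
step 2: x' = [98422861/77228418, 4603721/12871403], P' = [15169183/38614209 11845123/12871403; 11845123/12871403 55621359/12871403]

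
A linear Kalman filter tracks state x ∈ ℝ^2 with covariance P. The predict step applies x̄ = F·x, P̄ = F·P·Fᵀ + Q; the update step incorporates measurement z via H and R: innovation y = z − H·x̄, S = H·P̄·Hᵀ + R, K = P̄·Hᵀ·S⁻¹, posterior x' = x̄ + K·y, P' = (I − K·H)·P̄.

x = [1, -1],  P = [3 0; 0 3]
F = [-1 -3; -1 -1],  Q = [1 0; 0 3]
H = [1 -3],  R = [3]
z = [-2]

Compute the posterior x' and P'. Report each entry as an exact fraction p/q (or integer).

x̄ = F·x = [2, 0]
P̄ = F·P·Fᵀ + Q = [31 12; 12 9]
y = z − H·x̄ = [-4]
S = H·P̄·Hᵀ + R = [43]
K = P̄·Hᵀ·S⁻¹ = [-5/43; -15/43]
x' = x̄ + K·y = [106/43, 60/43]
P' = (I − K·H)·P̄ = [1308/43 441/43; 441/43 162/43]

x' = [106/43, 60/43]
P' = [1308/43 441/43; 441/43 162/43]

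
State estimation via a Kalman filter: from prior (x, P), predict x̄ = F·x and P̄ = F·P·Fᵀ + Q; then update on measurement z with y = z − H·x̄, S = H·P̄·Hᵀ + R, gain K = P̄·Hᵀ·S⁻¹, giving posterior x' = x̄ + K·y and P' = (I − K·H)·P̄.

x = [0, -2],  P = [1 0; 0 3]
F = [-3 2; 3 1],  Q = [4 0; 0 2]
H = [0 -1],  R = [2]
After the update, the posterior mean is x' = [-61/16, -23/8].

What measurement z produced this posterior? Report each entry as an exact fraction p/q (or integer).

z = [3]

x̄ = F·x = [-4, -2]
P̄ = F·P·Fᵀ + Q = [25 -3; -3 14]
S = H·P̄·Hᵀ + R = [16]
K = P̄·Hᵀ·S⁻¹ = [3/16; -7/8]
x' − x̄ = [3/16, -7/8] = K·y
y = (KᵀK)⁻¹·Kᵀ·(x' − x̄) = [1]
z = y + H·x̄ = [1] + [2] = [3]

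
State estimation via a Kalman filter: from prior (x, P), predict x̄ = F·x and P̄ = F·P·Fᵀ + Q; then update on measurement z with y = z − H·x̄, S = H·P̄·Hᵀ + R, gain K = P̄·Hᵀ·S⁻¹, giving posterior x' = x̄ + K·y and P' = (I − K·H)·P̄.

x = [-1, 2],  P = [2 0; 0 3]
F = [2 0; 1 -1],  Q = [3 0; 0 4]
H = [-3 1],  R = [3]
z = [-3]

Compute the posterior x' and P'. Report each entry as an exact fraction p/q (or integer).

x̄ = F·x = [-2, -3]
P̄ = F·P·Fᵀ + Q = [11 4; 4 9]
y = z − H·x̄ = [-6]
S = H·P̄·Hᵀ + R = [87]
K = P̄·Hᵀ·S⁻¹ = [-1/3; -1/29]
x' = x̄ + K·y = [0, -81/29]
P' = (I − K·H)·P̄ = [4/3 3; 3 258/29]

x' = [0, -81/29]
P' = [4/3 3; 3 258/29]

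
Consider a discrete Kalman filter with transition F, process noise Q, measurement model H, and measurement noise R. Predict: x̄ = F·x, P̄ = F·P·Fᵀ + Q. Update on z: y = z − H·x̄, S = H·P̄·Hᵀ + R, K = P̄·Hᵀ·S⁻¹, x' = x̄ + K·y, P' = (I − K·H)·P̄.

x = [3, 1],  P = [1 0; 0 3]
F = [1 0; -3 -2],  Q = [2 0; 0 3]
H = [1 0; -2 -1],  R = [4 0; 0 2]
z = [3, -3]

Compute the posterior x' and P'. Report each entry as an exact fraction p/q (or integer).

x̄ = F·x = [3, -11]
P̄ = F·P·Fᵀ + Q = [3 -3; -3 24]
y = z − H·x̄ = [0, -8]
S = H·P̄·Hᵀ + R = [7 -3; -3 26]
K = P̄·Hᵀ·S⁻¹ = [69/173 -12/173; -132/173 -135/173]
x' = x̄ + K·y = [615/173, -823/173]
P' = (I − K·H)·P̄ = [276/173 -528/173; -528/173 1326/173]

x' = [615/173, -823/173]
P' = [276/173 -528/173; -528/173 1326/173]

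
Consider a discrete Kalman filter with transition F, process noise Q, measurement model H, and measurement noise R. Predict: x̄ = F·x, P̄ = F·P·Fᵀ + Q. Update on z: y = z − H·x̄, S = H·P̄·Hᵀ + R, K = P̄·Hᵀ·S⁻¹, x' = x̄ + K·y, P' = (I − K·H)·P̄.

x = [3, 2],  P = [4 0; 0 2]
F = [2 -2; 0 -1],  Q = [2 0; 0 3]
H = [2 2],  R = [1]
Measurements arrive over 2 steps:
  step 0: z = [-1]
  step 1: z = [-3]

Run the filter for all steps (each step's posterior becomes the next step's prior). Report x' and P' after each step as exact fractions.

step 0: x̄ = F·x = [2, -2]
step 0: P̄ = F·P·Fᵀ + Q = [26 4; 4 5]
step 0: y = z − H·x̄ = [-1]
step 0: S = H·P̄·Hᵀ + R = [157]
step 0: K = P̄·Hᵀ·S⁻¹ = [60/157; 18/157]
step 0: x' = x̄ + K·y = [254/157, -332/157]
step 0: P' = (I − K·H)·P̄ = [482/157 -452/157; -452/157 461/157]
step 1: x̄ = F·x = [1172/157, 332/157]
step 1: P̄ = F·P·Fᵀ + Q = [7702/157 1826/157; 1826/157 932/157]
step 1: y = z − H·x̄ = [-3479/157]
step 1: S = H·P̄·Hᵀ + R = [49301/157]
step 1: K = P̄·Hᵀ·S⁻¹ = [19056/49301; 788/7043]
step 1: x' = x̄ + K·y = [-7748/7043, -2568/7043]
step 1: P' = (I − K·H)·P̄ = [105638/49301 -13730/7043; -13730/7043 14124/7043]

step 0: x' = [254/157, -332/157], P' = [482/157 -452/157; -452/157 461/157]
step 1: x' = [-7748/7043, -2568/7043], P' = [105638/49301 -13730/7043; -13730/7043 14124/7043]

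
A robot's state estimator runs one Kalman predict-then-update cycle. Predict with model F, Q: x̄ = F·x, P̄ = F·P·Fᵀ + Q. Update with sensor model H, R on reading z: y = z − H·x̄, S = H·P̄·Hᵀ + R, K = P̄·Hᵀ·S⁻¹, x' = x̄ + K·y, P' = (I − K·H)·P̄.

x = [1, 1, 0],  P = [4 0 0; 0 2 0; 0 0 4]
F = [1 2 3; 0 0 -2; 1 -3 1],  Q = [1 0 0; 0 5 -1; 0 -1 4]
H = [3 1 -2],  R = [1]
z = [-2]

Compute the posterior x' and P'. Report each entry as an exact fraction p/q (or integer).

x' = [-444/427, 495/427, 1/427]
P' = [7698/427 -6453/427 8263/427; -6453/427 7878/427 -5724/427; 8263/427 -5724/427 9561/427]

x̄ = F·x = [3, 0, -2]
P̄ = F·P·Fᵀ + Q = [49 -24 4; -24 21 -9; 4 -9 30]
y = z − H·x̄ = [-15]
S = H·P̄·Hᵀ + R = [427]
K = P̄·Hᵀ·S⁻¹ = [115/427; -33/427; -57/427]
x' = x̄ + K·y = [-444/427, 495/427, 1/427]
P' = (I − K·H)·P̄ = [7698/427 -6453/427 8263/427; -6453/427 7878/427 -5724/427; 8263/427 -5724/427 9561/427]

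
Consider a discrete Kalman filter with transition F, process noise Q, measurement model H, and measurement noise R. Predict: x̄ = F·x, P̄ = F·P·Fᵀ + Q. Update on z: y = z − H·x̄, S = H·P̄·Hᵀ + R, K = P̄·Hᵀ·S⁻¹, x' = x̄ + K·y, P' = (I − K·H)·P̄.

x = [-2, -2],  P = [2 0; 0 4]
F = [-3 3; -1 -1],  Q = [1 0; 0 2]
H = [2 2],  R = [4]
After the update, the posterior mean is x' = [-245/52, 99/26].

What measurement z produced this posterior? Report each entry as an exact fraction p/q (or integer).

z = [-2]

x̄ = F·x = [0, 4]
P̄ = F·P·Fᵀ + Q = [55 -6; -6 8]
S = H·P̄·Hᵀ + R = [208]
K = P̄·Hᵀ·S⁻¹ = [49/104; 1/52]
x' − x̄ = [-245/52, -5/26] = K·y
y = (KᵀK)⁻¹·Kᵀ·(x' − x̄) = [-10]
z = y + H·x̄ = [-10] + [8] = [-2]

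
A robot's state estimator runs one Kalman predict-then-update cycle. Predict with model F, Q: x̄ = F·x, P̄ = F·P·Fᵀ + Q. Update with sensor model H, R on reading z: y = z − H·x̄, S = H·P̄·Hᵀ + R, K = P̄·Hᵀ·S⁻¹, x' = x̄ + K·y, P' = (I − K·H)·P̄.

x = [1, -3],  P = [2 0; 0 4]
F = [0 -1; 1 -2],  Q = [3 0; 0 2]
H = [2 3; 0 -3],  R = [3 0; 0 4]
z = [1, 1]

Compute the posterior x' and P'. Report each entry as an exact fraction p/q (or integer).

x' = [313/563, -50/563]
P' = [609/563 -216/563; -216/563 182/563]

x̄ = F·x = [3, 7]
P̄ = F·P·Fᵀ + Q = [7 8; 8 20]
y = z − H·x̄ = [-26, 22]
S = H·P̄·Hᵀ + R = [307 -228; -228 184]
K = P̄·Hᵀ·S⁻¹ = [190/563 162/563; 38/563 -273/1126]
x' = x̄ + K·y = [313/563, -50/563]
P' = (I − K·H)·P̄ = [609/563 -216/563; -216/563 182/563]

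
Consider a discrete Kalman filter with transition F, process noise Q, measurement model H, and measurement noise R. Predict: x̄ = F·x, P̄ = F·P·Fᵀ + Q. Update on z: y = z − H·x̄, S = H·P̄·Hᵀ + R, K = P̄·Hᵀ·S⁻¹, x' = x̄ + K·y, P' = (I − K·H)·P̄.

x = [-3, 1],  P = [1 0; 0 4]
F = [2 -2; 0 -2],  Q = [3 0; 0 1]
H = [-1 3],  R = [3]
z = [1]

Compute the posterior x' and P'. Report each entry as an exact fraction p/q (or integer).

x̄ = F·x = [-8, -2]
P̄ = F·P·Fᵀ + Q = [23 16; 16 17]
y = z − H·x̄ = [-1]
S = H·P̄·Hᵀ + R = [83]
K = P̄·Hᵀ·S⁻¹ = [25/83; 35/83]
x' = x̄ + K·y = [-689/83, -201/83]
P' = (I − K·H)·P̄ = [1284/83 453/83; 453/83 186/83]

x' = [-689/83, -201/83]
P' = [1284/83 453/83; 453/83 186/83]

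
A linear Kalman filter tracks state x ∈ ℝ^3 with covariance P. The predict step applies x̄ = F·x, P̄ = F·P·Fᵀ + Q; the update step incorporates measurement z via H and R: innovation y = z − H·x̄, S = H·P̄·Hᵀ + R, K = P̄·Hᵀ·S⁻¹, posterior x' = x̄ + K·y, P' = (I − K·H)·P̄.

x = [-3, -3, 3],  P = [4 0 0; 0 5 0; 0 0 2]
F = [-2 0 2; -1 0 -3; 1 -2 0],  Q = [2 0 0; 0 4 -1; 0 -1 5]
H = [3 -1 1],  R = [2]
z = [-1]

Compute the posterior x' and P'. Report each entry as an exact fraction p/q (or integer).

x̄ = F·x = [12, -6, 3]
P̄ = F·P·Fᵀ + Q = [26 -4 -8; -4 26 -5; -8 -5 29]
y = z − H·x̄ = [-46]
S = H·P̄·Hᵀ + R = [277]
K = P̄·Hᵀ·S⁻¹ = [74/277; -43/277; 10/277]
x' = x̄ + K·y = [-80/277, 316/277, 371/277]
P' = (I − K·H)·P̄ = [1726/277 2074/277 -2956/277; 2074/277 5353/277 -955/277; -2956/277 -955/277 7933/277]

x' = [-80/277, 316/277, 371/277]
P' = [1726/277 2074/277 -2956/277; 2074/277 5353/277 -955/277; -2956/277 -955/277 7933/277]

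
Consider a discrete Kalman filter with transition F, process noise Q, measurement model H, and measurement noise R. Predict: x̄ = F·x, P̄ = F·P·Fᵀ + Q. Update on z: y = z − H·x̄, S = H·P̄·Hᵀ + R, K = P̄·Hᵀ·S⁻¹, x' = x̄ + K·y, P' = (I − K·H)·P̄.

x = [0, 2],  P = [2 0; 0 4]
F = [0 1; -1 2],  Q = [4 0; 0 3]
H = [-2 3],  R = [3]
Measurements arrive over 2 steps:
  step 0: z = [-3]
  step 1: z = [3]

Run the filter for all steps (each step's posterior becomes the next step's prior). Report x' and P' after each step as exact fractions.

step 0: x̄ = F·x = [2, 4]
step 0: P̄ = F·P·Fᵀ + Q = [8 8; 8 21]
step 0: y = z − H·x̄ = [-11]
step 0: S = H·P̄·Hᵀ + R = [128]
step 0: K = P̄·Hᵀ·S⁻¹ = [1/16; 47/128]
step 0: x' = x̄ + K·y = [21/16, -5/128]
step 0: P' = (I − K·H)·P̄ = [15/2 81/16; 81/16 479/128]
step 1: x̄ = F·x = [-5/128, -89/64]
step 1: P̄ = F·P·Fᵀ + Q = [991/128 155/64; 155/64 167/32]
step 1: y = z − H·x̄ = [227/32]
step 1: S = H·P̄·Hᵀ + R = [415/8]
step 1: K = P̄·Hᵀ·S⁻¹ = [-263/1660; 173/830]
step 1: x' = x̄ + K·y = [-3861/3320, 73/830]
step 1: P' = (I − K·H)·P̄ = [21381/3320 1716/415; 1716/415 2461/830]

step 0: x' = [21/16, -5/128], P' = [15/2 81/16; 81/16 479/128]
step 1: x' = [-3861/3320, 73/830], P' = [21381/3320 1716/415; 1716/415 2461/830]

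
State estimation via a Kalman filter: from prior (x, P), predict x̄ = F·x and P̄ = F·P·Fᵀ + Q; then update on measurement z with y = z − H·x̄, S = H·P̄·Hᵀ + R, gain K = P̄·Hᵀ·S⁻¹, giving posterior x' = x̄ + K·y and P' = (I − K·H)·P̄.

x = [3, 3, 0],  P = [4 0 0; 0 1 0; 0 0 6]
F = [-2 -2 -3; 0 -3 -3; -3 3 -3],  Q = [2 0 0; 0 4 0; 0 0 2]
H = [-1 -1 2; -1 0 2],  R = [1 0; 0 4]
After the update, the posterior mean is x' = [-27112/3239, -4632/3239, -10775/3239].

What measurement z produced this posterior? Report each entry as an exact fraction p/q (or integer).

z = [3, 2]

x̄ = F·x = [-12, -9, 0]
P̄ = F·P·Fᵀ + Q = [76 60 72; 60 67 45; 72 45 101]
S = H·P̄·Hᵀ + R = [200 162; 162 196]
K = P̄·Hᵀ·S⁻¹ = [-2362/3239 3076/3239; -3028/3239 5997/6478; -1100/3239 6115/6478]
x' − x̄ = [11756/3239, 24519/3239, -10775/3239] = K·y
y = (KᵀK)⁻¹·Kᵀ·(x' − x̄) = [-18, -10]
z = y + H·x̄ = [-18, -10] + [21, 12] = [3, 2]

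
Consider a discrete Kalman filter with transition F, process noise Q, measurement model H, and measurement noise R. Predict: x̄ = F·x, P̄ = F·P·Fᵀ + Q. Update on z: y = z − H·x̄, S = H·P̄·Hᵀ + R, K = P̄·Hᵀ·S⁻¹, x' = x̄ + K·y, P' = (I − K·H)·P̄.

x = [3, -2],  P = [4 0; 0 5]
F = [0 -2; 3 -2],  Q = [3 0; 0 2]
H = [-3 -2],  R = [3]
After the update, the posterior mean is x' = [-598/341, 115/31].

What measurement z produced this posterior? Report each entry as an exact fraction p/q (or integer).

z = [-2]

x̄ = F·x = [4, 13]
P̄ = F·P·Fᵀ + Q = [23 20; 20 58]
S = H·P̄·Hᵀ + R = [682]
K = P̄·Hᵀ·S⁻¹ = [-109/682; -8/31]
x' − x̄ = [-1962/341, -288/31] = K·y
y = (KᵀK)⁻¹·Kᵀ·(x' − x̄) = [36]
z = y + H·x̄ = [36] + [-38] = [-2]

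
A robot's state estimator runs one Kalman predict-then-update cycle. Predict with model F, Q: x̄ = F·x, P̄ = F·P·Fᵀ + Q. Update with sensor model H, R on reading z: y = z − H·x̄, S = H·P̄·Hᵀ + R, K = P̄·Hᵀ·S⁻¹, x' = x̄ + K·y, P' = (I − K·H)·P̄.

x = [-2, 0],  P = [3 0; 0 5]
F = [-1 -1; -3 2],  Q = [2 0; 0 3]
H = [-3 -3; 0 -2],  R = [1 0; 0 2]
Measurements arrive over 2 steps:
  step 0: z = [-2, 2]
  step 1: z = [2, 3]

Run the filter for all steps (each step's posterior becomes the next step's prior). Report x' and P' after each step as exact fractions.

step 0: x̄ = F·x = [2, 6]
step 0: P̄ = F·P·Fᵀ + Q = [10 -1; -1 50]
step 0: y = z − H·x̄ = [22, 14]
step 0: S = H·P̄·Hᵀ + R = [523 294; 294 202]
step 0: K = P̄·Hᵀ·S⁻¹ = [-3021/9605 4492/9605; -147/9605 -4541/9605]
step 0: x' = x̄ + K·y = [15636/9605, -9178/9605]
step 0: P' = (I − K·H)·P̄ = [5499/9605 -4492/9605; -4492/9605 4541/9605]
step 1: x̄ = F·x = [-6458/9605, -65264/9605]
step 1: P̄ = F·P·Fᵀ + Q = [20266/9605 2923/9605; 2923/9605 150374/9605]
step 1: y = z − H·x̄ = [-195956/9605, -101713/9605]
step 1: S = H·P̄·Hᵀ + R = [1597979/9605 919782/9605; 919782/9605 620706/9605]
step 1: K = P̄·Hᵀ·S⁻¹ = [-655971/2531255 2844596/7593765; -153297/2531255 -2997893/7593765]
step 1: x' = x̄ + K·y = [4919462/7593765, -10469171/7593765]
step 1: P' = (I − K·H)·P̄ = [3500567/7593765 -2844596/7593765; -2844596/7593765 2997893/7593765]

step 0: x' = [15636/9605, -9178/9605], P' = [5499/9605 -4492/9605; -4492/9605 4541/9605]
step 1: x' = [4919462/7593765, -10469171/7593765], P' = [3500567/7593765 -2844596/7593765; -2844596/7593765 2997893/7593765]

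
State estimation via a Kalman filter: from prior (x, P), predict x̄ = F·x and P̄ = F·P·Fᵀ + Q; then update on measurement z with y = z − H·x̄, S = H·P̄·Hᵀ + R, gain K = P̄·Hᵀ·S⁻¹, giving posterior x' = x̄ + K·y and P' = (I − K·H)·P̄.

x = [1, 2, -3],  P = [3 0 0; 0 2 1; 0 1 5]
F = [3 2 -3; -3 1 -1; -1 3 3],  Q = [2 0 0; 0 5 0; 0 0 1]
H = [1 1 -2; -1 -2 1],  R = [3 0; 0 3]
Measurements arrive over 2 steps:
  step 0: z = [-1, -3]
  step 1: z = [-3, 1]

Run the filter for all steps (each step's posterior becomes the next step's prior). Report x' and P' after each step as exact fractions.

step 0: x̄ = F·x = [16, 2, -4]
step 0: P̄ = F·P·Fᵀ + Q = [70 -13 -45; -13 37 0; -45 0 85]
step 0: y = z − H·x̄ = [-27, 21]
step 0: S = H·P̄·Hᵀ + R = [604 -410; -410 344]
step 0: K = P̄·Hᵀ·S⁻¹ = [7039/19838 3257/19838; -8377/19838 -6751/9919; -5165/9919 -4815/19838]
step 0: x' = x̄ + K·y = [97876/9919, -17687/19838, 98443/19838]
step 0: P' = (I − K·H)·P̄ = [321900/9919 -228153/19838 197265/19838; -228153/19838 55716/9919 -45795/19838; 197265/19838 -45795/19838 45615/9919]
step 1: x̄ = F·x = [256553/19838, -351693/9919, 23258/9919]
step 1: P̄ = F·P·Fᵀ + Q = [680804/9919 -1600311/9919 -588192/9919; -1600311/9919 4370075/9919 1347708/9919; -588192/9919 1347708/9919 924307/9919]
step 1: y = z − H·x̄ = [480351/19838, -1176897/19838]
step 1: S = H·P̄·Hᵀ + R = [2539178/9919 -1494671/9919; -1494671/9919 8499476/9919]
step 1: K = P̄·Hᵀ·S⁻¹ = [170395714/650187891 177729235/650187891; -809094787/1950563673 -1471531990/1950563673; -1111486445/1950563673 -466930136/1950563673]
step 1: x' = x̄ + K·y = [221171501/72243099, -322692535/433458594, 1191400015/433458594]
step 1: P' = (I − K·H)·P̄ = [1867572868/216729297 -2393427052/650187891 1349052205/650187891; -2393427052/650187891 6145585819/1950563673 696294512/1950563673; 1349052205/650187891 696294512/1950563673 4038955231/1950563673]

step 0: x' = [97876/9919, -17687/19838, 98443/19838], P' = [321900/9919 -228153/19838 197265/19838; -228153/19838 55716/9919 -45795/19838; 197265/19838 -45795/19838 45615/9919]
step 1: x' = [221171501/72243099, -322692535/433458594, 1191400015/433458594], P' = [1867572868/216729297 -2393427052/650187891 1349052205/650187891; -2393427052/650187891 6145585819/1950563673 696294512/1950563673; 1349052205/650187891 696294512/1950563673 4038955231/1950563673]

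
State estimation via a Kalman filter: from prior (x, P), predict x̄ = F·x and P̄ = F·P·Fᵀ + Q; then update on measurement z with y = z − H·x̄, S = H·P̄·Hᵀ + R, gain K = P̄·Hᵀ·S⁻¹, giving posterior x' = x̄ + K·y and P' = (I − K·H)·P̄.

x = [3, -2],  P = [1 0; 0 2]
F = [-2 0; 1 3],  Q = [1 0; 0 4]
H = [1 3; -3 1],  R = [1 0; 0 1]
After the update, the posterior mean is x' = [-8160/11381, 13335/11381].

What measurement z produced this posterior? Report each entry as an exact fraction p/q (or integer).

z = [3, 3]

x̄ = F·x = [-6, -3]
P̄ = F·P·Fᵀ + Q = [5 -2; -2 23]
S = H·P̄·Hᵀ + R = [201 70; 70 81]
K = P̄·Hᵀ·S⁻¹ = [1109/11381 -3347/11381; 3397/11381 1139/11381]
x' − x̄ = [60126/11381, 47478/11381] = K·y
y = (KᵀK)⁻¹·Kᵀ·(x' − x̄) = [18, -12]
z = y + H·x̄ = [18, -12] + [-15, 15] = [3, 3]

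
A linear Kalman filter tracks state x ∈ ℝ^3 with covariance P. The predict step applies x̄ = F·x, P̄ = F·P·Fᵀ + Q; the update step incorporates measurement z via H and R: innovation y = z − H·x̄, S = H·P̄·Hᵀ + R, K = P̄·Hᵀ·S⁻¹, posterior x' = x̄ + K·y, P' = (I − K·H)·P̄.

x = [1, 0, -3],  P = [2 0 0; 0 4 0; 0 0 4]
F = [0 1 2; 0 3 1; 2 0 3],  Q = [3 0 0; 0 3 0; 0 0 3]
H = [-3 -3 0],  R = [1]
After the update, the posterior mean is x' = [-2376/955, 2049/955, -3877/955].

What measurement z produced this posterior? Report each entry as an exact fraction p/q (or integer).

z = [1]

x̄ = F·x = [-6, -3, -7]
P̄ = F·P·Fᵀ + Q = [23 20 24; 20 43 12; 24 12 47]
S = H·P̄·Hᵀ + R = [955]
K = P̄·Hᵀ·S⁻¹ = [-129/955; -189/955; -108/955]
x' − x̄ = [3354/955, 4914/955, 2808/955] = K·y
y = (KᵀK)⁻¹·Kᵀ·(x' − x̄) = [-26]
z = y + H·x̄ = [-26] + [27] = [1]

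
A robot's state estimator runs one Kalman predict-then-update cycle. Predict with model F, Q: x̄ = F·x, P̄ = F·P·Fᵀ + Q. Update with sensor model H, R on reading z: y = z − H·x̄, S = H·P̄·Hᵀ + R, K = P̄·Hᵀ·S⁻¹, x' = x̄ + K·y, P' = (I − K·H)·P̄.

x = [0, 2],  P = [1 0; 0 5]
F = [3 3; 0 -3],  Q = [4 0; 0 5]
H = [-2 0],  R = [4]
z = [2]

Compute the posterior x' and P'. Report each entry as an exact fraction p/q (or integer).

x' = [-52/59, -39/59]
P' = [58/59 -45/59; -45/59 925/59]

x̄ = F·x = [6, -6]
P̄ = F·P·Fᵀ + Q = [58 -45; -45 50]
y = z − H·x̄ = [14]
S = H·P̄·Hᵀ + R = [236]
K = P̄·Hᵀ·S⁻¹ = [-29/59; 45/118]
x' = x̄ + K·y = [-52/59, -39/59]
P' = (I − K·H)·P̄ = [58/59 -45/59; -45/59 925/59]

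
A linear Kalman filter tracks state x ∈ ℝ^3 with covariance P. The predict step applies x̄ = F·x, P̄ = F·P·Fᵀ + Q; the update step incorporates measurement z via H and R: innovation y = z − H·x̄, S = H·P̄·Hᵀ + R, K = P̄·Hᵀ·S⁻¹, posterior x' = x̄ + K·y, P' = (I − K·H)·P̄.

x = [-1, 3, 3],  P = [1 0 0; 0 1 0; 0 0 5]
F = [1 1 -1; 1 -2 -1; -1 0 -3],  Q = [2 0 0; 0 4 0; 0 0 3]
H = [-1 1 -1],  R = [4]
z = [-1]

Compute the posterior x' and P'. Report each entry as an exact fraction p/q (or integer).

x̄ = F·x = [-1, -10, -8]
P̄ = F·P·Fᵀ + Q = [9 4 14; 4 14 14; 14 14 49]
y = z − H·x̄ = [0]
S = H·P̄·Hᵀ + R = [68]
K = P̄·Hᵀ·S⁻¹ = [-19/68; -1/17; -49/68]
x' = x̄ + K·y = [-1, -10, -8]
P' = (I − K·H)·P̄ = [251/68 49/17 21/68; 49/17 234/17 189/17; 21/68 189/17 931/68]

x' = [-1, -10, -8]
P' = [251/68 49/17 21/68; 49/17 234/17 189/17; 21/68 189/17 931/68]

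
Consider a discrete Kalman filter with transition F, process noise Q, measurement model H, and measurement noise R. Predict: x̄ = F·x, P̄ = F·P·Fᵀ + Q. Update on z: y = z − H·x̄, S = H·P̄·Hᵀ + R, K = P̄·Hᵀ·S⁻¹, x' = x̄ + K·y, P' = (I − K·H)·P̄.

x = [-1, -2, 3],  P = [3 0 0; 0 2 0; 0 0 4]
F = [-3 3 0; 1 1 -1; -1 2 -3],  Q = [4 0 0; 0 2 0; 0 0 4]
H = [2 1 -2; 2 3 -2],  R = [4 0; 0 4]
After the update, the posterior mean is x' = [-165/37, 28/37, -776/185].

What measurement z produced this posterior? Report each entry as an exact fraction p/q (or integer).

x̄ = F·x = [-3, -6, -12]
P̄ = F·P·Fᵀ + Q = [49 -3 21; -3 11 13; 21 13 51]
S = H·P̄·Hᵀ + R = [183 137; 137 143]
K = P̄·Hᵀ·S⁻¹ = [57/370 67/370; -157/370 153/370; -961/1850 649/1850]
x' − x̄ = [-54/37, 250/37, 1444/185] = K·y
y = (KᵀK)⁻¹·Kᵀ·(x' − x̄) = [-13, 3]
z = y + H·x̄ = [-13, 3] + [12, 0] = [-1, 3]

z = [-1, 3]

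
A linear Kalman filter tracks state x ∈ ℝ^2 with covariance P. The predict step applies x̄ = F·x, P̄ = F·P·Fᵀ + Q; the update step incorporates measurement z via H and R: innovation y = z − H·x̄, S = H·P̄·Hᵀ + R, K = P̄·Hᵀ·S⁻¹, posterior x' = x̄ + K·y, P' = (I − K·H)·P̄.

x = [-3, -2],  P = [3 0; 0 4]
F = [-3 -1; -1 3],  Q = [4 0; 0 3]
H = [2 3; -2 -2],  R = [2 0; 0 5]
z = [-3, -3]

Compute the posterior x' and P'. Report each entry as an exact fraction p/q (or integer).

x' = [35077/4416, -2319/368]
P' = [77783/8832 -4629/736; -4629/736 861/184]

x̄ = F·x = [11, -3]
P̄ = F·P·Fᵀ + Q = [35 -3; -3 42]
y = z − H·x̄ = [-16, 13]
S = H·P̄·Hᵀ + R = [484 -362; -362 289]
K = P̄·Hᵀ·S⁻¹ = [-5539/8832 -4447/4416; 537/736 237/368]
x' = x̄ + K·y = [35077/4416, -2319/368]
P' = (I − K·H)·P̄ = [77783/8832 -4629/736; -4629/736 861/184]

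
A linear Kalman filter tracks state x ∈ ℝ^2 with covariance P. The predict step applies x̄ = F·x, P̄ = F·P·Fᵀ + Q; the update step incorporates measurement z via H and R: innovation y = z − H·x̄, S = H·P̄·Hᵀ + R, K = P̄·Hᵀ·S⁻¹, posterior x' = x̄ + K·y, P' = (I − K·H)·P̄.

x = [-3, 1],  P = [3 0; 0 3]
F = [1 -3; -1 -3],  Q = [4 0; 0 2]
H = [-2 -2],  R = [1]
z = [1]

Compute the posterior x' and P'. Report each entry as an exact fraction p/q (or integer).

x' = [-1466/457, 1232/457]
P' = [2082/457 -2024/457; -2024/457 2080/457]

x̄ = F·x = [-6, 0]
P̄ = F·P·Fᵀ + Q = [34 24; 24 32]
y = z − H·x̄ = [-11]
S = H·P̄·Hᵀ + R = [457]
K = P̄·Hᵀ·S⁻¹ = [-116/457; -112/457]
x' = x̄ + K·y = [-1466/457, 1232/457]
P' = (I − K·H)·P̄ = [2082/457 -2024/457; -2024/457 2080/457]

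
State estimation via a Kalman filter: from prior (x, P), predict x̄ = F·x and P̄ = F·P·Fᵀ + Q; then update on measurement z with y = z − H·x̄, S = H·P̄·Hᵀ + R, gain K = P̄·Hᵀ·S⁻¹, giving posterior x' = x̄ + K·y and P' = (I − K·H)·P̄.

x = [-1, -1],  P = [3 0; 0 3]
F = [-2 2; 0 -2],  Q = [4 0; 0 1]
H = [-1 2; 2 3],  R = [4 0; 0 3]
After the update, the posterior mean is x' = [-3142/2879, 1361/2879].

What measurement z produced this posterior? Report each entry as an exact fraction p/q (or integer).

x̄ = F·x = [0, 2]
P̄ = F·P·Fᵀ + Q = [28 -12; -12 13]
S = H·P̄·Hᵀ + R = [132 10; 10 88]
K = P̄·Hᵀ·S⁻¹ = [-1194/2879 790/2879; 1597/5758 400/2879]
x' − x̄ = [-3142/2879, -4397/2879] = K·y
y = (KᵀK)⁻¹·Kᵀ·(x' − x̄) = [-2, -7]
z = y + H·x̄ = [-2, -7] + [4, 6] = [2, -1]

z = [2, -1]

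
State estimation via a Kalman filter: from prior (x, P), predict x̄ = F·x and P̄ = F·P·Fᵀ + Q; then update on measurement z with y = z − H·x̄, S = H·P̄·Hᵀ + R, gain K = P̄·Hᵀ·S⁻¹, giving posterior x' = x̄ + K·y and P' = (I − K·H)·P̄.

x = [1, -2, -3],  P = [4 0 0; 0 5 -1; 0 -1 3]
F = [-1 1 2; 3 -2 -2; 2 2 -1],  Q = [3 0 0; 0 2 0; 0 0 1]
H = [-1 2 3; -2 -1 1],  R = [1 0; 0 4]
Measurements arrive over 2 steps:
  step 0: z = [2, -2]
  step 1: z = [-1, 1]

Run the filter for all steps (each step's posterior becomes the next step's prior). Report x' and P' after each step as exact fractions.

step 0: x̄ = F·x = [-9, 13, 1]
step 0: P̄ = F·P·Fᵀ + Q = [20 -28 -7; -28 62 12; -7 12 44]
step 0: y = z − H·x̄ = [-36, -8]
step 0: S = H·P̄·Hᵀ + R = [963 169; 169 82]
step 0: K = P̄·Hᵀ·S⁻¹ = [-279/2965 -112/2965; 14402/50405 -25994/50405; 5592/50405 16751/50405]
step 0: x' = x̄ + K·y = [-3149/593, 68949/10081, -56983/10081]
step 0: P' = (I − K·H)·P̄ = [30109/2965 -29896/2965 29874/2965; -29896/2965 573498/50405 -546942/50405; 29874/2965 -546942/50405 535778/50405]
step 1: x̄ = F·x = [8516/10081, -184531/10081, 87815/10081]
step 1: P̄ = F·P·Fᵀ + Q = [176942/50405 -22311/50405 -49802/50405; -22311/50405 4773543/50405 -1628904/50405; -49802/50405 -1628904/50405 1018067/50405]
step 1: y = z − H·x̄ = [104052/10081, -245233/10081]
step 1: S = H·P̄·Hᵀ + R = [1865066/10081 -818910/10081; -818910/10081 2013754/10081]
step 1: K = P̄·Hᵀ·S⁻¹ = [-10508423/153019072 -10069245/153019072; 20946777/76509536 -39793005/76509536; 2404861/19127384 6195555/19127384]
step 1: x' = x̄ + K·y = [265747361/153019072, -216275087/76509536, 40724857/19127384]
step 1: P' = (I − K·H)·P̄ = [1918166119/765095360 -903921801/382547680 228387967/95636920; -903921801/382547680 701192319/191273840 -150164883/47818460; 228387967/95636920 -150164883/47818460 70089317/23909230]

step 0: x' = [-3149/593, 68949/10081, -56983/10081], P' = [30109/2965 -29896/2965 29874/2965; -29896/2965 573498/50405 -546942/50405; 29874/2965 -546942/50405 535778/50405]
step 1: x' = [265747361/153019072, -216275087/76509536, 40724857/19127384], P' = [1918166119/765095360 -903921801/382547680 228387967/95636920; -903921801/382547680 701192319/191273840 -150164883/47818460; 228387967/95636920 -150164883/47818460 70089317/23909230]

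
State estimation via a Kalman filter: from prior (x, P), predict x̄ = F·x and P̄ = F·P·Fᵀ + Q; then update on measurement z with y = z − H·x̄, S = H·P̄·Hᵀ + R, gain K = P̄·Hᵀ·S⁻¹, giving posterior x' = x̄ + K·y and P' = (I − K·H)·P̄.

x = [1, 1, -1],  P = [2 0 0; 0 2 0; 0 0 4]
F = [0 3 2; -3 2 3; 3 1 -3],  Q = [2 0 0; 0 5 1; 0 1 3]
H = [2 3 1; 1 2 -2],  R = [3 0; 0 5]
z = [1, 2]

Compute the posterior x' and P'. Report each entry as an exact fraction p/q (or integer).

x' = [226739/272711, -4448/272711, -122057/272711]
P' = [1445112/272711 -863892/272711 -108846/272711; -863892/272711 587621/272711 49905/272711; -108846/272711 49905/272711 241377/272711]

x̄ = F·x = [1, -4, 7]
P̄ = F·P·Fᵀ + Q = [36 36 -18; 36 67 -49; -18 -49 59]
y = z − H·x̄ = [4, 23]
S = H·P̄·Hᵀ + R = [875 858; 858 1153]
K = P̄·Hᵀ·S⁻¹ = [63234/272711 -12996/272711; 28328/272711 42308/272711; 57800/272711 -98358/272711]
x' = x̄ + K·y = [226739/272711, -4448/272711, -122057/272711]
P' = (I − K·H)·P̄ = [1445112/272711 -863892/272711 -108846/272711; -863892/272711 587621/272711 49905/272711; -108846/272711 49905/272711 241377/272711]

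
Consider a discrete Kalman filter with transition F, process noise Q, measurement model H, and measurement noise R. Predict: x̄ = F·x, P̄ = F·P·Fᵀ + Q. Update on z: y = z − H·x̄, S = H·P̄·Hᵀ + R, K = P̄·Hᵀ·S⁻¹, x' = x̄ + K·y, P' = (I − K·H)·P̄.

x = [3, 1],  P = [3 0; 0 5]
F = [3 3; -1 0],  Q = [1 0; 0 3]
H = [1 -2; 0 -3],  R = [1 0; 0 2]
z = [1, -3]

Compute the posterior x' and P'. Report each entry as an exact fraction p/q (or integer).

x̄ = F·x = [12, -3]
P̄ = F·P·Fᵀ + Q = [73 -9; -9 6]
y = z − H·x̄ = [-17, -12]
S = H·P̄·Hᵀ + R = [134 63; 63 56]
K = P̄·Hᵀ·S⁻¹ = [97/101 -423/707; -6/505 -1089/3535]
x' = x̄ + K·y = [2017/707, 3177/3535]
P' = (I − K·H)·P̄ = [1243/707 282/707; 282/707 726/3535]

x' = [2017/707, 3177/3535]
P' = [1243/707 282/707; 282/707 726/3535]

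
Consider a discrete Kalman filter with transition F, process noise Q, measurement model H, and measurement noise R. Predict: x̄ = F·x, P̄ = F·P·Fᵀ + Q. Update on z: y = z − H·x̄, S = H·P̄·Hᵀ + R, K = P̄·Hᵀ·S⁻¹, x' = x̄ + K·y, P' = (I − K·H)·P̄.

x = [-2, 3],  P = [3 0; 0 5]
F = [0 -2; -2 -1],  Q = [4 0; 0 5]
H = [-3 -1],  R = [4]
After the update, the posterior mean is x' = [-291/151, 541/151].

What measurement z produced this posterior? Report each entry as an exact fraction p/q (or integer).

z = [2]

x̄ = F·x = [-6, 1]
P̄ = F·P·Fᵀ + Q = [24 10; 10 22]
S = H·P̄·Hᵀ + R = [302]
K = P̄·Hᵀ·S⁻¹ = [-41/151; -26/151]
x' − x̄ = [615/151, 390/151] = K·y
y = (KᵀK)⁻¹·Kᵀ·(x' − x̄) = [-15]
z = y + H·x̄ = [-15] + [17] = [2]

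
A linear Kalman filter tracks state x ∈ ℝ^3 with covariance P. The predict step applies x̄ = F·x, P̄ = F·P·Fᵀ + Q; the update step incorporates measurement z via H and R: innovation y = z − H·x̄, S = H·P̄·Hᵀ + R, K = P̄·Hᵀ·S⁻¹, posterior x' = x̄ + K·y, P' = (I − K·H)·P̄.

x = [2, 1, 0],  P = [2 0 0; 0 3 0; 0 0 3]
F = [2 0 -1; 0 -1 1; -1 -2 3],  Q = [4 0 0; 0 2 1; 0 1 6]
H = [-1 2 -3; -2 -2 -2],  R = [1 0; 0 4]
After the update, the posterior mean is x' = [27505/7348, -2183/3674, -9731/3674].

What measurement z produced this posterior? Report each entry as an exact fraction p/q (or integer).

z = [3, -1]

x̄ = F·x = [4, -1, -4]
P̄ = F·P·Fᵀ + Q = [15 -3 -13; -3 8 16; -13 16 47]
S = H·P̄·Hᵀ + R = [213 214; 214 284]
K = P̄·Hᵀ·S⁻¹ = [1171/3674 -1713/7348; 94/1837 -685/3674; -733/1837 -189/3674]
x' − x̄ = [-1887/7348, 1491/3674, 4965/3674] = K·y
y = (KᵀK)⁻¹·Kᵀ·(x' − x̄) = [-3, -3]
z = y + H·x̄ = [-3, -3] + [6, 2] = [3, -1]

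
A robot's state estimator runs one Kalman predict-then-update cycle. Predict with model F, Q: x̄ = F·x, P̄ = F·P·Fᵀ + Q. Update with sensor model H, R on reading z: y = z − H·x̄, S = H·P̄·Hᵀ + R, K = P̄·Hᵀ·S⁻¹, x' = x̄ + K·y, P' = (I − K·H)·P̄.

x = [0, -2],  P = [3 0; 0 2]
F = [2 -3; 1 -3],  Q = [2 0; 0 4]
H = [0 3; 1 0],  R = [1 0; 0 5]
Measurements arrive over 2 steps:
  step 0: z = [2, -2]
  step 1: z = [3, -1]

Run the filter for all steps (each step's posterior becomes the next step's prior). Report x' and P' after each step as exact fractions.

step 0: x̄ = F·x = [6, 6]
step 0: P̄ = F·P·Fᵀ + Q = [32 24; 24 25]
step 0: y = z − H·x̄ = [-16, -8]
step 0: S = H·P̄·Hᵀ + R = [226 72; 72 37]
step 0: K = P̄·Hᵀ·S⁻¹ = [180/1589 1024/1589; 1047/3178 12/1589]
step 0: x' = x̄ + K·y = [-1538/1589, 1062/1589]
step 0: P' = (I − K·H)·P̄ = [5120/1589 60/1589; 60/1589 349/3178]
step 1: x̄ = F·x = [-6262/1589, -4724/1589]
step 1: P̄ = F·P·Fᵀ + Q = [49017/3178 22541/3178; 22541/3178 25373/3178]
step 1: y = z − H·x̄ = [18939/1589, 4673/1589]
step 1: S = H·P̄·Hᵀ + R = [231535/3178 67623/3178; 67623/3178 64907/3178]
step 1: K = P̄·Hᵀ·S⁻¹ = [338115/3289922 2132247/3289922; 1075005/3289922 22541/3289922]
step 1: x' = x̄ + K·y = [-1332266/1644961, 1549170/1644961]
step 1: P' = (I − K·H)·P̄ = [10661235/3289922 112705/3289922; 112705/3289922 358335/3289922]

step 0: x' = [-1538/1589, 1062/1589], P' = [5120/1589 60/1589; 60/1589 349/3178]
step 1: x' = [-1332266/1644961, 1549170/1644961], P' = [10661235/3289922 112705/3289922; 112705/3289922 358335/3289922]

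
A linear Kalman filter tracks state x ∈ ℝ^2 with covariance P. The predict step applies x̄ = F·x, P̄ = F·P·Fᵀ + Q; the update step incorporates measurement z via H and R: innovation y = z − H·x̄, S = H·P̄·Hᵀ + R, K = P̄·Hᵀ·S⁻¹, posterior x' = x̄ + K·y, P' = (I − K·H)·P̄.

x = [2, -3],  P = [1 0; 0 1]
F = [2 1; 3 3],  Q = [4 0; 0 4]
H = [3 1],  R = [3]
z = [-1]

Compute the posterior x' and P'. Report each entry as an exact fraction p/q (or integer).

x' = [31/40, -529/160]
P' = [9/10 -81/40; -81/40 1119/160]

x̄ = F·x = [1, -3]
P̄ = F·P·Fᵀ + Q = [9 9; 9 22]
y = z − H·x̄ = [-1]
S = H·P̄·Hᵀ + R = [160]
K = P̄·Hᵀ·S⁻¹ = [9/40; 49/160]
x' = x̄ + K·y = [31/40, -529/160]
P' = (I − K·H)·P̄ = [9/10 -81/40; -81/40 1119/160]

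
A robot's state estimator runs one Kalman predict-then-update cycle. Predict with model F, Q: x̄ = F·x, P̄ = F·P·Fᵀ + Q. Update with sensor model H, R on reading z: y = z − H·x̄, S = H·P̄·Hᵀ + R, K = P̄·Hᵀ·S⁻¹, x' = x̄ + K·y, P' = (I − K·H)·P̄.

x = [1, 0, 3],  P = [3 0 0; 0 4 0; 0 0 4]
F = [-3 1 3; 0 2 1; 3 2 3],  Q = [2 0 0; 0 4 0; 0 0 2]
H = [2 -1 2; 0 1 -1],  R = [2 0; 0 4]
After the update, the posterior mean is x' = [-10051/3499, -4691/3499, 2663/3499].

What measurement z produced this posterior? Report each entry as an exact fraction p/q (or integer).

x̄ = F·x = [6, 3, 12]
P̄ = F·P·Fᵀ + Q = [69 20 17; 20 24 28; 17 28 81]
S = H·P̄·Hᵀ + R = [570 -96; -96 53]
K = P̄·Hᵀ·S⁻¹ = [4172/10497 2717/3499; 572/3499 772/3499; 636/3499 -2347/3499]
x' − x̄ = [-31045/3499, -15188/3499, -39325/3499] = K·y
y = (KᵀK)⁻¹·Kᵀ·(x' − x̄) = [-36, 7]
z = y + H·x̄ = [-36, 7] + [33, -9] = [-3, -2]

z = [-3, -2]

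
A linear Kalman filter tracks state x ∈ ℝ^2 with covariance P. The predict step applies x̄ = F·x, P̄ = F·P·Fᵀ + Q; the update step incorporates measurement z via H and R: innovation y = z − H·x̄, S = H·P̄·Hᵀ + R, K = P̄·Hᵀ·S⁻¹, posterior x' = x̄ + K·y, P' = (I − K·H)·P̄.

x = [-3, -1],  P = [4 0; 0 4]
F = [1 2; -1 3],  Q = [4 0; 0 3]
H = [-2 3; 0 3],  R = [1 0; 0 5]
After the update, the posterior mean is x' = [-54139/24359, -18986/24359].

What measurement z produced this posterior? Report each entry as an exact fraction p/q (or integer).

x̄ = F·x = [-5, 0]
P̄ = F·P·Fᵀ + Q = [24 20; 20 43]
S = H·P̄·Hᵀ + R = [244 267; 267 392]
K = P̄·Hᵀ·S⁻¹ = [-11316/24359 11436/24359; 445/24359 7713/24359]
x' − x̄ = [67656/24359, -18986/24359] = K·y
y = (KᵀK)⁻¹·Kᵀ·(x' − x̄) = [-8, -2]
z = y + H·x̄ = [-8, -2] + [10, 0] = [2, -2]

z = [2, -2]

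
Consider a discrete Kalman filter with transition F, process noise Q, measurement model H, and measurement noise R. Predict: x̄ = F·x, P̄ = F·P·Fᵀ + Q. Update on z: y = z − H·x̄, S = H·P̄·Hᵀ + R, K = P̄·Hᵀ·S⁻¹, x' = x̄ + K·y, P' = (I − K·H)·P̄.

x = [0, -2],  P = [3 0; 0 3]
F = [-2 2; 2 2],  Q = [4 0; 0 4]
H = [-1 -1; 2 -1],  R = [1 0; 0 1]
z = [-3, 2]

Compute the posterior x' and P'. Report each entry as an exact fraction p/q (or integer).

x̄ = F·x = [-4, -4]
P̄ = F·P·Fᵀ + Q = [28 0; 0 28]
y = z − H·x̄ = [-11, 6]
S = H·P̄·Hᵀ + R = [57 -28; -28 141]
K = P̄·Hᵀ·S⁻¹ = [-2380/7253 2408/7253; -4732/7253 -2380/7253]
x' = x̄ + K·y = [11616/7253, 8760/7253]
P' = (I − K·H)·P̄ = [1596/7253 784/7253; 784/7253 3948/7253]

x' = [11616/7253, 8760/7253]
P' = [1596/7253 784/7253; 784/7253 3948/7253]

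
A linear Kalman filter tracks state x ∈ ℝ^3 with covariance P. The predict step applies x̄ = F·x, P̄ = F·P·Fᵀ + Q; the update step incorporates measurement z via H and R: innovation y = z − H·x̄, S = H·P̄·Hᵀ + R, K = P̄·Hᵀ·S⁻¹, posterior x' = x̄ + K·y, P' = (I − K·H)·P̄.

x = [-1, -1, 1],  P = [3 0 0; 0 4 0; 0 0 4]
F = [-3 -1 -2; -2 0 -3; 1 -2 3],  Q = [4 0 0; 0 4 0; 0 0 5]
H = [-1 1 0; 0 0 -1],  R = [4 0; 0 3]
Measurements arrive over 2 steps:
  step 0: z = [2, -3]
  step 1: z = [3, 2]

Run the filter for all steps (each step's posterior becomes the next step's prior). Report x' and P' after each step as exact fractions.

step 0: x̄ = F·x = [2, -1, 4]
step 0: P̄ = F·P·Fᵀ + Q = [51 42 -25; 42 52 -42; -25 -42 60]
step 0: y = z − H·x̄ = [5, 1]
step 0: S = H·P̄·Hᵀ + R = [23 17; 17 63]
step 0: K = P̄·Hᵀ·S⁻¹ = [-124/145 91/145; -21/290 199/290; -51/1160 -1091/1160]
step 0: x' = x̄ + K·y = [-239/145, -98/145, 1647/580]
step 0: P' = (I − K·H)·P̄ = [4004/145 3508/145 -273/145; 3508/145 3466/145 -597/290; -273/145 -597/290 3273/1160]
step 1: x̄ = F·x = [-17/290, -3029/580, 4769/580]
step 1: P̄ = F·P·Fᵀ + Q = [116593/290 116201/580 50839/580; 116201/580 136017/1160 24063/1160; 50839/580 24063/1160 81497/1160]
step 1: y = z − H·x̄ = [947/116, 5929/580]
step 1: S = H·P̄·Hᵀ + R = [28445/232 15523/232; 15523/232 84977/1160]
step 1: K = P̄·Hᵀ·S⁻¹ = [-2584123/1306415 159415/261283; -272537/261283 174938/261283; -46569/1045132 -959797/1045132]
step 1: x' = x̄ + K·y = [-13024798/1306415, -1801175/261283, -799057/522566]
step 1: P' = (I − K·H)·P̄ = [73890612/1306415 12710824/261283 -478245/261283; 12710824/261283 11620676/261283 -524814/261283; -478245/261283 -524814/261283 2879391/1045132]

step 0: x' = [-239/145, -98/145, 1647/580], P' = [4004/145 3508/145 -273/145; 3508/145 3466/145 -597/290; -273/145 -597/290 3273/1160]
step 1: x' = [-13024798/1306415, -1801175/261283, -799057/522566], P' = [73890612/1306415 12710824/261283 -478245/261283; 12710824/261283 11620676/261283 -524814/261283; -478245/261283 -524814/261283 2879391/1045132]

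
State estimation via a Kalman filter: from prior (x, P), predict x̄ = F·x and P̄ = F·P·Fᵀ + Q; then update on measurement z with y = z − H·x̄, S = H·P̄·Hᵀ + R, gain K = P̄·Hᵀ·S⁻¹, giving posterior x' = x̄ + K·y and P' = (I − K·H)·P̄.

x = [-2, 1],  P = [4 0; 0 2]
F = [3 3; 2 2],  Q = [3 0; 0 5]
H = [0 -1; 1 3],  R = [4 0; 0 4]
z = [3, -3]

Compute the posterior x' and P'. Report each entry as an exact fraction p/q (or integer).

x̄ = F·x = [-3, -2]
P̄ = F·P·Fᵀ + Q = [57 36; 36 29]
y = z − H·x̄ = [1, 6]
S = H·P̄·Hᵀ + R = [33 -123; -123 538]
K = P̄·Hᵀ·S⁻¹ = [309/875 339/875; -473/2625 164/875]
x' = x̄ + K·y = [-282/875, -2771/2625]
P' = (I − K·H)·P̄ = [5064/875 -1236/875; -1236/875 1892/2625]

x' = [-282/875, -2771/2625]
P' = [5064/875 -1236/875; -1236/875 1892/2625]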